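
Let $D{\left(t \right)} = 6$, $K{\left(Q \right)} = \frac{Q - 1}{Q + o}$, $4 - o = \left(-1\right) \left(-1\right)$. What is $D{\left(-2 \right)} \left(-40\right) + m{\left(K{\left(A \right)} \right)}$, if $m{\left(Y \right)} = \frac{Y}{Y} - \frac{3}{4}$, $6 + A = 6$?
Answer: $- \frac{959}{4} \approx -239.75$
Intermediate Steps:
$o = 3$ ($o = 4 - \left(-1\right) \left(-1\right) = 4 - 1 = 3$)
$A = 0$ ($A = -6 + 6 = 0$)
$K{\left(Q \right)} = \frac{-1 + Q}{3 + Q}$ ($K{\left(Q \right)} = \frac{Q - 1}{Q + 3} = \frac{-1 + Q}{3 + Q}$)
$m{\left(Y \right)} = \frac{1}{4}$ ($m{\left(Y \right)} = 1 - \frac{3}{4} = \frac{1}{4}$)
$D{\left(-2 \right)} \left(-40\right) + m{\left(K{\left(A \right)} \right)} = 6 \left(-40\right) + \frac{1}{4} = -240 + \frac{1}{4} = - \frac{959}{4}$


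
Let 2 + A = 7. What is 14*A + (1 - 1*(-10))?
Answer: 81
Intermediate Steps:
A = 5 (A = -2 + 7 = 5)
14*A + (1 - 1*(-10)) = 14*5 + (1 - 1*(-10)) = 70 + (1 + 10) = 70 + 11 = 81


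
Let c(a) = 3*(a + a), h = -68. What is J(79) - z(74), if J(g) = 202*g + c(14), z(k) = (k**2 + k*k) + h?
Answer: 5158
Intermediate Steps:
z(k) = -68 + 2*k**2 (z(k) = (k**2 + k*k) - 68 = (k**2 + k**2) - 68 = 2*k**2 - 68 = -68 + 2*k**2)
c(a) = 6*a (c(a) = 3*(2*a) = 6*a)
J(g) = 84 + 202*g (J(g) = 202*g + 6*14 = 202*g + 84 = 84 + 202*g)
J(79) - z(74) = (84 + 202*79) - (-68 + 2*74**2) = (84 + 15958) - (-68 + 2*5476) = 16042 - (-68 + 10952) = 16042 - 1*10884 = 16042 - 10884 = 5158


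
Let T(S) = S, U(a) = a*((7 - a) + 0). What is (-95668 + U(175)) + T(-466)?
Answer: -125534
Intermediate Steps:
U(a) = a*(7 - a)
(-95668 + U(175)) + T(-466) = (-95668 + 175*(7 - 1*175)) - 466 = (-95668 + 175*(7 - 175)) - 466 = (-95668 + 175*(-168)) - 466 = (-95668 - 29400) - 466 = -125068 - 466 = -125534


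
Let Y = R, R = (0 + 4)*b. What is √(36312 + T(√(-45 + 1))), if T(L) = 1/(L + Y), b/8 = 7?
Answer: √(36312 + 1/(224 + 2*I*√11)) ≈ 190.56 - 0.e-7*I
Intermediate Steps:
b = 56 (b = 8*7 = 56)
R = 224 (R = (0 + 4)*56 = 4*56 = 224)
Y = 224
T(L) = 1/(224 + L) (T(L) = 1/(L + 224) = 1/(224 + L))
√(36312 + T(√(-45 + 1))) = √(36312 + 1/(224 + √(-45 + 1))) = √(36312 + 1/(224 + √(-44))) = √(36312 + 1/(224 + 2*I*√11))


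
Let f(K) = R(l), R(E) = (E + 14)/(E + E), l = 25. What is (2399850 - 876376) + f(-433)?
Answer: 76173739/50 ≈ 1.5235e+6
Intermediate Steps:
R(E) = (14 + E)/(2*E) (R(E) = (14 + E)/((2*E)) = (14 + E)*(1/(2*E)) = (14 + E)/(2*E))
f(K) = 39/50 (f(K) = (1/2)*(14 + 25)/25 = (1/2)*(1/25)*39 = 39/50)
(2399850 - 876376) + f(-433) = (2399850 - 876376) + 39/50 = 1523474 + 39/50 = 76173739/50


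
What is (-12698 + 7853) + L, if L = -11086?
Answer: -15931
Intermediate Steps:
(-12698 + 7853) + L = (-12698 + 7853) - 11086 = -4845 - 11086 = -15931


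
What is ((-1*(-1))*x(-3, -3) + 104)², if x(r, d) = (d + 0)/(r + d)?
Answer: 43681/4 ≈ 10920.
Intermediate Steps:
x(r, d) = d/(d + r)
((-1*(-1))*x(-3, -3) + 104)² = ((-1*(-1))*(-3/(-3 - 3)) + 104)² = (1*(-3/(-6)) + 104)² = (1*(-3*(-⅙)) + 104)² = (1*(½) + 104)² = (½ + 104)² = (209/2)² = 43681/4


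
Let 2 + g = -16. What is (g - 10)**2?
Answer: 784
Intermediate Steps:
g = -18 (g = -2 - 16 = -18)
(g - 10)**2 = (-18 - 10)**2 = (-28)**2 = 784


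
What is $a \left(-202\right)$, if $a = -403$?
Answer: $81406$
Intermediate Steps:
$a \left(-202\right) = \left(-403\right) \left(-202\right) = 81406$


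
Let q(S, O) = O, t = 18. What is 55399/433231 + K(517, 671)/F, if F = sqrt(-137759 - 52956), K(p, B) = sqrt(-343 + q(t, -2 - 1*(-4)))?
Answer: 55399/433231 + sqrt(65033815)/190715 ≈ 0.17016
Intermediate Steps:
K(p, B) = I*sqrt(341) (K(p, B) = sqrt(-343 + (-2 - 1*(-4))) = sqrt(-343 + (-2 + 4)) = sqrt(-343 + 2) = sqrt(-341) = I*sqrt(341))
F = I*sqrt(190715) (F = sqrt(-190715) = I*sqrt(190715) ≈ 436.71*I)
55399/433231 + K(517, 671)/F = 55399/433231 + (I*sqrt(341))/((I*sqrt(190715))) = 55399*(1/433231) + (I*sqrt(341))*(-I*sqrt(190715)/190715) = 55399/433231 + sqrt(65033815)/190715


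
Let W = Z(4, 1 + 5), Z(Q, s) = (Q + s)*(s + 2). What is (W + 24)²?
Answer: 10816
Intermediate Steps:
Z(Q, s) = (2 + s)*(Q + s) (Z(Q, s) = (Q + s)*(2 + s) = (2 + s)*(Q + s))
W = 80 (W = (1 + 5)² + 2*4 + 2*(1 + 5) + 4*(1 + 5) = 6² + 8 + 2*6 + 4*6 = 36 + 8 + 12 + 24 = 80)
(W + 24)² = (80 + 24)² = 104² = 10816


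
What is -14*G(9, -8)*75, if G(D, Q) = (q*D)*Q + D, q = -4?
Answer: -311850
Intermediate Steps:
G(D, Q) = D - 4*D*Q (G(D, Q) = (-4*D)*Q + D = -4*D*Q + D = D - 4*D*Q)
-14*G(9, -8)*75 = -126*(1 - 4*(-8))*75 = -126*(1 + 32)*75 = -126*33*75 = -14*297*75 = -4158*75 = -311850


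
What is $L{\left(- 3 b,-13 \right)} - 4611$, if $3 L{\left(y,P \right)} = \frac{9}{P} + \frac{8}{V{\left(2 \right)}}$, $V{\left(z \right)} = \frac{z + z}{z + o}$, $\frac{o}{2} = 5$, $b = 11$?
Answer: $- \frac{59842}{13} \approx -4603.2$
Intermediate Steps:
$o = 10$ ($o = 2 \cdot 5 = 10$)
$V{\left(z \right)} = \frac{2 z}{10 + z}$ ($V{\left(z \right)} = \frac{z + z}{z + 10} = \frac{2 z}{10 + z}$)
$L{\left(y,P \right)} = 8 + \frac{3}{P}$ ($L{\left(y,P \right)} = \frac{\frac{9}{P} + \frac{8}{2 \cdot 2 \frac{1}{10 + 2}}}{3} = \frac{\frac{9}{P} + \frac{8}{2 \cdot 2 \cdot \frac{1}{12}}}{3} = \frac{\frac{9}{P} + 8 \frac{1}{\frac{1}{3}}}{3} = \frac{\frac{9}{P} + 8 \cdot 3}{3} = \frac{\frac{9}{P} + 24}{3} = \frac{24 + \frac{9}{P}}{3} = 8 + \frac{3}{P}$)
$L{\left(- 3 b,-13 \right)} - 4611 = \left(8 + \frac{3}{-13}\right) - 4611 = \left(8 + 3 \left(- \frac{1}{13}\right)\right) - 4611 = \left(8 - \frac{3}{13}\right) - 4611 = \frac{101}{13} - 4611 = - \frac{59842}{13}$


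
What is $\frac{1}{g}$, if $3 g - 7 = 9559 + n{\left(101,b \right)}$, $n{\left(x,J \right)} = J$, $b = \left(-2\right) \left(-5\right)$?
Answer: $\frac{1}{3192} \approx 0.00031328$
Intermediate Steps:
$b = 10$
$g = 3192$ ($g = \frac{7}{3} + \frac{9559 + 10}{3} = \frac{7}{3} + \frac{1}{3} \cdot 9569 = \frac{7}{3} + \frac{9569}{3} = 3192$)
$\frac{1}{g} = \frac{1}{3192}$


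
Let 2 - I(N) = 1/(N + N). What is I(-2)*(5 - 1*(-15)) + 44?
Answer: 89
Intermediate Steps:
I(N) = 2 - 1/(2*N) (I(N) = 2 - 1/(N + N) = 2 - 1/(2*N))
I(-2)*(5 - 1*(-15)) + 44 = (2 - ½/(-2))*(5 - 1*(-15)) + 44 = (2 - ½*(-½))*(5 + 15) + 44 = (2 + ¼)*20 + 44 = (9/4)*20 + 44 = 45 + 44 = 89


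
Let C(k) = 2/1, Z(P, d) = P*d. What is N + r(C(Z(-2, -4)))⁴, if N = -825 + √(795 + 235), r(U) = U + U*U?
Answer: 471 + √1030 ≈ 503.09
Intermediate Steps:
C(k) = 2 (C(k) = 2*1 = 2)
r(U) = U + U²
N = -825 + √1030 ≈ -792.91
N + r(C(Z(-2, -4)))⁴ = (-825 + √1030) + (2*(1 + 2))⁴ = (-825 + √1030) + (2*3)⁴ = (-825 + √1030) + 6⁴ = (-825 + √1030) + 1296 = 471 + √1030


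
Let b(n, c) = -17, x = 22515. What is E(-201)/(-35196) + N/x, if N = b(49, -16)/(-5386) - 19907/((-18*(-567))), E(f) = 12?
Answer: -1583268773/3704075682129 ≈ -0.00042744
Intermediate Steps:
N = -26761400/13742379 (N = -17/(-5386) - 19907/((-18*(-567))) = -17*(-1/5386) - 19907/10206 = 17/5386 - 19907*1/10206 = 17/5386 - 19907/10206 = -26761400/13742379 ≈ -1.9474)
E(-201)/(-35196) + N/x = 12/(-35196) - 26761400/13742379/22515 = 12*(-1/35196) - 26761400/13742379*1/22515 = -1/2933 - 5352280/61881932637 = -1583268773/3704075682129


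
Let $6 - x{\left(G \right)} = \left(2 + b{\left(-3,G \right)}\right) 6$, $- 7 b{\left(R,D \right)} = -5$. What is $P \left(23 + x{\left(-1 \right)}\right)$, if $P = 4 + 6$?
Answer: $\frac{890}{7} \approx 127.14$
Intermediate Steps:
$b{\left(R,D \right)} = \frac{5}{7}$ ($b{\left(R,D \right)} = \left(- \frac{1}{7}\right) \left(-5\right) = \frac{5}{7}$)
$x{\left(G \right)} = - \frac{72}{7}$ ($x{\left(G \right)} = 6 - \left(2 + \frac{5}{7}\right) 6 = 6 - \frac{19}{7} \cdot 6 = 6 - \frac{114}{7} = - \frac{72}{7}$)
$P = 10$
$P \left(23 + x{\left(-1 \right)}\right) = 10 \left(23 - \frac{72}{7}\right) = 10 \cdot \frac{89}{7} = \frac{890}{7}$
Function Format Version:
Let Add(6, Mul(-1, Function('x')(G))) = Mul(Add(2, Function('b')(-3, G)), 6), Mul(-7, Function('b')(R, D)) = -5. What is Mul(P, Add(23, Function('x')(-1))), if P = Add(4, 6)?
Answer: Rational(890, 7) ≈ 127.14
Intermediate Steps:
Function('b')(R, D) = Rational(5, 7) (Function('b')(R, D) = Mul(Rational(-1, 7), -5) = Rational(5, 7))
Function('x')(G) = Rational(-72, 7) (Function('x')(G) = Add(6, Mul(-1, Mul(Add(2, Rational(5, 7)), 6))) = Add(6, Mul(-1, Mul(Rational(19, 7), 6))) = Add(6, Mul(-1, Rational(114, 7))) = Add(6, Rational(-114, 7)) = Rational(-72, 7))
P = 10
Mul(P, Add(23, Function('x')(-1))) = Mul(10, Add(23, Rational(-72, 7))) = Mul(10, Rational(89, 7)) = Rational(890, 7)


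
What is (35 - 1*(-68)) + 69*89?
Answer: 6244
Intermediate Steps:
(35 - 1*(-68)) + 69*89 = (35 + 68) + 6141 = 103 + 6141 = 6244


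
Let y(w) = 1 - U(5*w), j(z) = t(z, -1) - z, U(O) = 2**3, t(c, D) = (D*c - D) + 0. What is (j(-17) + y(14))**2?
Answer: 784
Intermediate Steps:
t(c, D) = -D + D*c (t(c, D) = (-D + D*c) + 0 = -D + D*c)
U(O) = 8
j(z) = 1 - 2*z (j(z) = -(-1 + z) - z = (1 - z) - z = 1 - 2*z)
y(w) = -7 (y(w) = 1 - 1*8 = 1 - 8 = -7)
(j(-17) + y(14))**2 = ((1 - 2*(-17)) - 7)**2 = ((1 + 34) - 7)**2 = (35 - 7)**2 = 28**2 = 784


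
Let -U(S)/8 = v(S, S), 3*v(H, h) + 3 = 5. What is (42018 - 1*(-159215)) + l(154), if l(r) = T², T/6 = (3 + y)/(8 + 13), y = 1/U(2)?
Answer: 631068713/3136 ≈ 2.0123e+5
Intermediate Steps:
v(H, h) = ⅔ (v(H, h) = -1 + (⅓)*5 = -1 + 5/3 = ⅔)
U(S) = -16/3 (U(S) = -8*⅔ = -16/3)
y = -3/16 (y = 1/(-16/3) = -3/16 ≈ -0.18750)
T = 45/56 (T = 6*((3 - 3/16)/(8 + 13)) = 6*((45/16)/21) = 6*((45/16)*(1/21)) = 6*(15/112) = 45/56 ≈ 0.80357)
l(r) = 2025/3136 (l(r) = (45/56)² = 2025/3136)
(42018 - 1*(-159215)) + l(154) = (42018 - 1*(-159215)) + 2025/3136 = (42018 + 159215) + 2025/3136 = 201233 + 2025/3136 = 631068713/3136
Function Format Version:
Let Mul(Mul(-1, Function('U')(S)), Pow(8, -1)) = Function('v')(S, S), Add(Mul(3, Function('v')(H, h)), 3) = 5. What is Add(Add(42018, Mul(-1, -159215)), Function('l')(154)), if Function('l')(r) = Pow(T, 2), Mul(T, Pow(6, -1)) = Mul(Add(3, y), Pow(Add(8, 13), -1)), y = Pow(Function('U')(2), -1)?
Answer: Rational(631068713, 3136) ≈ 2.0123e+5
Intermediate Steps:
Function('v')(H, h) = Rational(2, 3) (Function('v')(H, h) = Add(-1, Mul(Rational(1, 3), 5)) = Add(-1, Rational(5, 3)) = Rational(2, 3))
Function('U')(S) = Rational(-16, 3) (Function('U')(S) = Mul(-8, Rational(2, 3)) = Rational(-16, 3))
y = Rational(-3, 16) (y = Pow(Rational(-16, 3), -1) = Rational(-3, 16) ≈ -0.18750)
T = Rational(45, 56) (T = Mul(6, Mul(Add(3, Rational(-3, 16)), Pow(Add(8, 13), -1))) = Mul(6, Mul(Rational(45, 16), Pow(21, -1))) = Mul(6, Mul(Rational(45, 16), Rational(1, 21))) = Mul(6, Rational(15, 112)) = Rational(45, 56) ≈ 0.80357)
Function('l')(r) = Rational(2025, 3136) (Function('l')(r) = Pow(Rational(45, 56), 2) = Rational(2025, 3136))
Add(Add(42018, Mul(-1, -159215)), Function('l')(154)) = Add(Add(42018, Mul(-1, -159215)), Rational(2025, 3136)) = Add(Add(42018, 159215), Rational(2025, 3136)) = Add(201233, Rational(2025, 3136)) = Rational(631068713, 3136)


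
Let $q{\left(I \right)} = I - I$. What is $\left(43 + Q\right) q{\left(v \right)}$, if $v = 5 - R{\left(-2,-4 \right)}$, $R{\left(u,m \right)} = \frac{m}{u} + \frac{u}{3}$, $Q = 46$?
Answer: $0$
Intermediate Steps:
$R{\left(u,m \right)} = \frac{u}{3} + \frac{m}{u}$ ($R{\left(u,m \right)} = \frac{m}{u} + u \frac{1}{3} = \frac{m}{u} + \frac{u}{3} = \frac{u}{3} + \frac{m}{u}$)
$v = \frac{11}{3}$ ($v = 5 - \left(\frac{1}{3} \left(-2\right) - \frac{4}{-2}\right) = 5 - \left(- \frac{2}{3} - -2\right) = 5 - \left(- \frac{2}{3} + 2\right) = 5 - \frac{4}{3} = \frac{11}{3} \approx 3.6667$)
$q{\left(I \right)} = 0$
$\left(43 + Q\right) q{\left(v \right)} = \left(43 + 46\right) 0 = 89 \cdot 0 = 0$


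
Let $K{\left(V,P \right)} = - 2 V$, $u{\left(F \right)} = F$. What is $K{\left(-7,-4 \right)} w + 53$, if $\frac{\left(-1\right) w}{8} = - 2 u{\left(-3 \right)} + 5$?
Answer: $-1179$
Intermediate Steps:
$w = -88$ ($w = - 8 \left(\left(-2\right) \left(-3\right) + 5\right) = - 8 \left(6 + 5\right) = \left(-8\right) 11 = -88$)
$K{\left(-7,-4 \right)} w + 53 = \left(-2\right) \left(-7\right) \left(-88\right) + 53 = 14 \left(-88\right) + 53 = -1232 + 53 = -1179$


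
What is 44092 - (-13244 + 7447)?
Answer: 49889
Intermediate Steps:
44092 - (-13244 + 7447) = 44092 - 1*(-5797) = 44092 + 5797 = 49889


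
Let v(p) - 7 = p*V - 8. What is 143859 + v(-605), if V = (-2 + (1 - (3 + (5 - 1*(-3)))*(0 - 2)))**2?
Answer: -122947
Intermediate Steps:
V = 441 (V = (-2 + (1 - (3 + (5 + 3))*(-2)))**2 = (-2 + (1 - (3 + 8)*(-2)))**2 = (-2 + (1 - 11*(-2)))**2 = (-2 + (1 - 1*(-22)))**2 = (-2 + (1 + 22))**2 = (-2 + 23)**2 = 21**2 = 441)
v(p) = -1 + 441*p (v(p) = 7 + (p*441 - 8) = 7 + (441*p - 8) = 7 + (-8 + 441*p) = -1 + 441*p)
143859 + v(-605) = 143859 + (-1 + 441*(-605)) = 143859 + (-1 - 266805) = 143859 - 266806 = -122947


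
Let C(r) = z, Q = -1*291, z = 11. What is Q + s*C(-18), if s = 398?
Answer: 4087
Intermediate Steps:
Q = -291
C(r) = 11
Q + s*C(-18) = -291 + 398*11 = -291 + 4378 = 4087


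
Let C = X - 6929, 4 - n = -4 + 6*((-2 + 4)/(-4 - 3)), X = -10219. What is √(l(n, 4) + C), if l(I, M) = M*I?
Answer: 2*I*√209587/7 ≈ 130.8*I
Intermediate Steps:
n = 68/7 (n = 4 - (-4 + 6*((-2 + 4)/(-4 - 3))) = 4 - (-4 + 6*(2/(-7))) = 4 - (-4 + 6*(2*(-⅐))) = 4 - (-4 + 6*(-2/7)) = 4 - (-4 - 12/7) = 4 - 1*(-40/7) = 4 + 40/7 = 68/7 ≈ 9.7143)
l(I, M) = I*M
C = -17148 (C = -10219 - 6929 = -17148)
√(l(n, 4) + C) = √((68/7)*4 - 17148) = √(272/7 - 17148) = √(-119764/7) = 2*I*√209587/7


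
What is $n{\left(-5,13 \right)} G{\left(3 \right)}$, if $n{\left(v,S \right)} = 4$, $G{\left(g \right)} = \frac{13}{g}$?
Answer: $\frac{52}{3} \approx 17.333$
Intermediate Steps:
$n{\left(-5,13 \right)} G{\left(3 \right)} = 4 \cdot \frac{13}{3} = \frac{52}{3}$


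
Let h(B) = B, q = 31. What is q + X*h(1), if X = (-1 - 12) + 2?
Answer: 20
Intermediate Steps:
X = -11 (X = -13 + 2 = -11)
q + X*h(1) = 31 - 11*1 = 31 - 11 = 20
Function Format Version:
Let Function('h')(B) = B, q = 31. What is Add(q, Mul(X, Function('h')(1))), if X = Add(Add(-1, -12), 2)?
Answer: 20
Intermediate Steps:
X = -11 (X = Add(-13, 2) = -11)
Add(q, Mul(X, Function('h')(1))) = Add(31, Mul(-11, 1)) = Add(31, -11) = 20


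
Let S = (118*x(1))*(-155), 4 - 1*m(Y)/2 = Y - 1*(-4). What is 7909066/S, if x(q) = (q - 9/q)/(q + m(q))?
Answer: -3954533/73160 ≈ -54.053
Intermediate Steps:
m(Y) = -2*Y (m(Y) = 8 - 2*(Y - 1*(-4)) = 8 - 2*(Y + 4) = 8 - 2*(4 + Y) = 8 + (-8 - 2*Y) = -2*Y)
x(q) = -(q - 9/q)/q (x(q) = (q - 9/q)/(q - 2*q) = (q - 9/q)/((-q)) = (q - 9/q)*(-1/q) = -(q - 9/q)/q)
S = -146320 (S = (118*(-1 + 9/1²))*(-155) = (118*(-1 + 9*1))*(-155) = (118*(-1 + 9))*(-155) = (118*8)*(-155) = 944*(-155) = -146320)
7909066/S = 7909066/(-146320) = 7909066*(-1/146320) = -3954533/73160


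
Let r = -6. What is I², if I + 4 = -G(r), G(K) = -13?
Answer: 81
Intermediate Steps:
I = 9 (I = -4 - 1*(-13) = -4 + 13 = 9)
I² = 9² = 81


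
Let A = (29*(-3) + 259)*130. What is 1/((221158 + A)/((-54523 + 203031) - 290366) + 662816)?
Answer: 70929/47012754305 ≈ 1.5087e-6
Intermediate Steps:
A = 22360 (A = (-87 + 259)*130 = 172*130 = 22360)
1/((221158 + A)/((-54523 + 203031) - 290366) + 662816) = 1/((221158 + 22360)/((-54523 + 203031) - 290366) + 662816) = 1/(243518/(148508 - 290366) + 662816) = 1/(243518/(-141858) + 662816) = 1/(243518*(-1/141858) + 662816) = 1/(-121759/70929 + 662816) = 1/(47012754305/70929) = 70929/47012754305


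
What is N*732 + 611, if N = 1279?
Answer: 936839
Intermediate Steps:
N*732 + 611 = 1279*732 + 611 = 936228 + 611 = 936839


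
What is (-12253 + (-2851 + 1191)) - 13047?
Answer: -26960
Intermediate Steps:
(-12253 + (-2851 + 1191)) - 13047 = (-12253 - 1660) - 13047 = -13913 - 13047 = -26960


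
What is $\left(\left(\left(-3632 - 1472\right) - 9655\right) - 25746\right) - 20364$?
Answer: $-60869$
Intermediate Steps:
$\left(\left(\left(-3632 - 1472\right) - 9655\right) - 25746\right) - 20364 = \left(\left(-5104 - 9655\right) - 25746\right) - 20364 = \left(-14759 - 25746\right) - 20364 = -40505 - 20364 = -60869$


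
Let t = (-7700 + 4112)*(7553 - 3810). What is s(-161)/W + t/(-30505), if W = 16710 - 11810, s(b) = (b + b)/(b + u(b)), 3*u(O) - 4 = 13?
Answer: 438083237049/995073100 ≈ 440.25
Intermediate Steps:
u(O) = 17/3 (u(O) = 4/3 + (⅓)*13 = 4/3 + 13/3 = 17/3)
t = -13429884 (t = -3588*3743 = -13429884)
s(b) = 2*b/(17/3 + b) (s(b) = (b + b)/(b + 17/3) = (2*b)/(17/3 + b) = 2*b/(17/3 + b))
W = 4900
s(-161)/W + t/(-30505) = (6*(-161)/(17 + 3*(-161)))/4900 - 13429884/(-30505) = (6*(-161)/(17 - 483))*(1/4900) - 13429884*(-1/30505) = (6*(-161)/(-466))*(1/4900) + 13429884/30505 = (6*(-161)*(-1/466))*(1/4900) + 13429884/30505 = (483/233)*(1/4900) + 13429884/30505 = 69/163100 + 13429884/30505 = 438083237049/995073100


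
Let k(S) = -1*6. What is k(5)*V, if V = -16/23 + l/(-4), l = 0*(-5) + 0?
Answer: 96/23 ≈ 4.1739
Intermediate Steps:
k(S) = -6
l = 0 (l = 0 + 0 = 0)
V = -16/23 (V = -16/23 + 0/(-4) = -16*1/23 + 0*(-¼) = -16/23 + 0 = -16/23 ≈ -0.69565)
k(5)*V = -6*(-16/23) = 96/23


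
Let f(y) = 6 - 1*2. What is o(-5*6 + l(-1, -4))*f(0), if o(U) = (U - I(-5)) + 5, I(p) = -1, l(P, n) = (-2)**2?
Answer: -80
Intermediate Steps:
l(P, n) = 4
o(U) = 6 + U (o(U) = (U - 1*(-1)) + 5 = (U + 1) + 5 = (1 + U) + 5 = 6 + U)
f(y) = 4 (f(y) = 6 - 2 = 4)
o(-5*6 + l(-1, -4))*f(0) = (6 + (-5*6 + 4))*4 = (6 + (-30 + 4))*4 = (6 - 26)*4 = -20*4 = -80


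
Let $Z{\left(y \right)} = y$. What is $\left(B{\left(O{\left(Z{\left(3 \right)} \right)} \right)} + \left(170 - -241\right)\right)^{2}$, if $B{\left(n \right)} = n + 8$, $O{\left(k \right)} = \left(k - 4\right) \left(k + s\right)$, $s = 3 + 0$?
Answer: $170569$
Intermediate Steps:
$s = 3$
$O{\left(k \right)} = \left(-4 + k\right) \left(3 + k\right)$ ($O{\left(k \right)} = \left(k - 4\right) \left(k + 3\right) = \left(-4 + k\right) \left(3 + k\right)$)
$B{\left(n \right)} = 8 + n$
$\left(B{\left(O{\left(Z{\left(3 \right)} \right)} \right)} + \left(170 - -241\right)\right)^{2} = \left(\left(8 - \left(15 - 9\right)\right) + \left(170 - -241\right)\right)^{2} = \left(\left(8 - 6\right) + \left(170 + 241\right)\right)^{2} = \left(\left(8 - 6\right) + 411\right)^{2} = \left(2 + 411\right)^{2} = 413^{2} = 170569$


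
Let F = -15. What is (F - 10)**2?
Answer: 625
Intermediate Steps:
(F - 10)**2 = (-15 - 10)**2 = (-25)**2 = 625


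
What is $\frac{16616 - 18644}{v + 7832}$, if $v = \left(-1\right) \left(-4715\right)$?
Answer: $- \frac{2028}{12547} \approx -0.16163$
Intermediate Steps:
$v = 4715$
$\frac{16616 - 18644}{v + 7832} = \frac{16616 - 18644}{4715 + 7832} = - \frac{2028}{12547}$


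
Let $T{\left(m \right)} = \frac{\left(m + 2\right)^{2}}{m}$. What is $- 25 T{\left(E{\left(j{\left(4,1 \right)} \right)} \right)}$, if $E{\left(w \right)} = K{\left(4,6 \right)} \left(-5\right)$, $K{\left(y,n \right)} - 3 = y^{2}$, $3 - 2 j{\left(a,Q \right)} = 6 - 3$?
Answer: $\frac{43245}{19} \approx 2276.1$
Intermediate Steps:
$j{\left(a,Q \right)} = 0$ ($j{\left(a,Q \right)} = \frac{3}{2} - \frac{6 - 3}{2} = \frac{3}{2} - \frac{3}{2} = 0$)
$K{\left(y,n \right)} = 3 + y^{2}$
$E{\left(w \right)} = -95$ ($E{\left(w \right)} = \left(3 + 4^{2}\right) \left(-5\right) = \left(3 + 16\right) \left(-5\right) = 19 \left(-5\right) = -95$)
$T{\left(m \right)} = \frac{\left(2 + m\right)^{2}}{m}$
$- 25 T{\left(E{\left(j{\left(4,1 \right)} \right)} \right)} = - 25 \frac{\left(2 - 95\right)^{2}}{-95} = - 25 \left(- \frac{\left(-93\right)^{2}}{95}\right) = - 25 \left(\left(- \frac{1}{95}\right) 8649\right) = \left(-25\right) \left(- \frac{8649}{95}\right) = \frac{43245}{19}$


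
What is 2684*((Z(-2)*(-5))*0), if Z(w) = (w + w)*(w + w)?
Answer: 0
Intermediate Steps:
Z(w) = 4*w² (Z(w) = (2*w)*(2*w) = 4*w²)
2684*((Z(-2)*(-5))*0) = 2684*(((4*(-2)²)*(-5))*0) = 2684*(((4*4)*(-5))*0) = 2684*((16*(-5))*0) = 2684*(-80*0) = 2684*0 = 0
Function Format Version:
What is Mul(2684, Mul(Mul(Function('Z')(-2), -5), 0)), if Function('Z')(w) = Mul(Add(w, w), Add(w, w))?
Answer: 0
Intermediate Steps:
Function('Z')(w) = Mul(4, Pow(w, 2)) (Function('Z')(w) = Mul(Mul(2, w), Mul(2, w)) = Mul(4, Pow(w, 2)))
Mul(2684, Mul(Mul(Function('Z')(-2), -5), 0)) = Mul(2684, Mul(Mul(Mul(4, Pow(-2, 2)), -5), 0)) = Mul(2684, Mul(Mul(Mul(4, 4), -5), 0)) = Mul(2684, Mul(Mul(16, -5), 0)) = Mul(2684, Mul(-80, 0)) = Mul(2684, 0) = 0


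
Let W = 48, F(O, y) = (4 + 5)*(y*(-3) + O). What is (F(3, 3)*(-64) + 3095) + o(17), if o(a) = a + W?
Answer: 6616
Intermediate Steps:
F(O, y) = -27*y + 9*O (F(O, y) = 9*(-3*y + O) = 9*(O - 3*y) = -27*y + 9*O)
o(a) = 48 + a (o(a) = a + 48 = 48 + a)
(F(3, 3)*(-64) + 3095) + o(17) = ((-27*3 + 9*3)*(-64) + 3095) + (48 + 17) = ((-81 + 27)*(-64) + 3095) + 65 = (-54*(-64) + 3095) + 65 = (3456 + 3095) + 65 = 6551 + 65 = 6616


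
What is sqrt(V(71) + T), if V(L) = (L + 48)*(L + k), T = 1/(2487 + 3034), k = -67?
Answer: sqrt(14509171437)/5521 ≈ 21.817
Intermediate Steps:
T = 1/5521 ≈ 0.00018113
V(L) = (-67 + L)*(48 + L) (V(L) = (L + 48)*(L - 67) = (48 + L)*(-67 + L) = (-67 + L)*(48 + L))
sqrt(V(71) + T) = sqrt((-3216 + 71**2 - 19*71) + 1/5521) = sqrt((-3216 + 5041 - 1349) + 1/5521) = sqrt(476 + 1/5521) = sqrt(2627997/5521) = sqrt(14509171437)/5521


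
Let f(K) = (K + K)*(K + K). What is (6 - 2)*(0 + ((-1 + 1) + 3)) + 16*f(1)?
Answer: 76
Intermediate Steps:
f(K) = 4*K² (f(K) = (2*K)*(2*K) = 4*K²)
(6 - 2)*(0 + ((-1 + 1) + 3)) + 16*f(1) = (6 - 2)*(0 + ((-1 + 1) + 3)) + 16*(4*1²) = 4*(0 + (0 + 3)) + 16*(4*1) = 4*(0 + 3) + 16*4 = 4*3 + 64 = 12 + 64 = 76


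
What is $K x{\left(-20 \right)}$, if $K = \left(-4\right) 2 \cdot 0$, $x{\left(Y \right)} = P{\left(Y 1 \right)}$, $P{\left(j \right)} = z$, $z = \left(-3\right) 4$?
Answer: $0$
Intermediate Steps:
$z = -12$
$P{\left(j \right)} = -12$
$x{\left(Y \right)} = -12$
$K = 0$ ($K = \left(-8\right) 0 = 0$)
$K x{\left(-20 \right)} = 0 \left(-12\right) = 0$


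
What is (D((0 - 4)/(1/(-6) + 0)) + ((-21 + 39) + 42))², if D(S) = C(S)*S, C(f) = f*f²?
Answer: 110115130896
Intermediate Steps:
C(f) = f³
D(S) = S⁴ (D(S) = S³*S = S⁴)
(D((0 - 4)/(1/(-6) + 0)) + ((-21 + 39) + 42))² = (((0 - 4)/(1/(-6) + 0))⁴ + ((-21 + 39) + 42))² = ((-4/(-⅙ + 0))⁴ + (18 + 42))² = ((-4/(-⅙))⁴ + 60)² = ((-4*(-6))⁴ + 60)² = (24⁴ + 60)² = (331776 + 60)² = 331836² = 110115130896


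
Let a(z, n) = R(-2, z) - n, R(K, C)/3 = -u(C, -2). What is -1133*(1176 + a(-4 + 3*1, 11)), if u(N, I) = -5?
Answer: -1336940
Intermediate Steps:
R(K, C) = 15 (R(K, C) = 3*(-1*(-5)) = 3*5 = 15)
a(z, n) = 15 - n
-1133*(1176 + a(-4 + 3*1, 11)) = -1133*(1176 + (15 - 1*11)) = -1133*(1176 + (15 - 11)) = -1133*(1176 + 4) = -1133*1180 = -1336940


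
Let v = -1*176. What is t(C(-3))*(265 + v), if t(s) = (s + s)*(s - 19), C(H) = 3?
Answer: -8544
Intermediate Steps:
t(s) = 2*s*(-19 + s) (t(s) = (2*s)*(-19 + s) = 2*s*(-19 + s))
v = -176
t(C(-3))*(265 + v) = (2*3*(-19 + 3))*(265 - 176) = (2*3*(-16))*89 = -96*89 = -8544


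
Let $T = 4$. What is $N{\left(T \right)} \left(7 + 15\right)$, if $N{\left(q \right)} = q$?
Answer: $88$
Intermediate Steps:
$N{\left(T \right)} \left(7 + 15\right) = 4 \left(7 + 15\right) = 4 \cdot 22 = 88$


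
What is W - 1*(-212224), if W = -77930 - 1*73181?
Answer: 61113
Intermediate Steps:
W = -151111 (W = -77930 - 73181 = -151111)
W - 1*(-212224) = -151111 - 1*(-212224) = -151111 + 212224 = 61113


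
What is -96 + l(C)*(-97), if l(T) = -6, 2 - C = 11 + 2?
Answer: 486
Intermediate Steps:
C = -11 (C = 2 - (11 + 2) = 2 - 1*13 = 2 - 13 = -11)
-96 + l(C)*(-97) = -96 - 6*(-97) = -96 + 582 = 486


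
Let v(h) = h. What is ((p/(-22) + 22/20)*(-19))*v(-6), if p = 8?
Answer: 4617/55 ≈ 83.945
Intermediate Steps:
((p/(-22) + 22/20)*(-19))*v(-6) = ((8/(-22) + 22/20)*(-19))*(-6) = ((8*(-1/22) + 22*(1/20))*(-19))*(-6) = ((-4/11 + 11/10)*(-19))*(-6) = ((81/110)*(-19))*(-6) = -1539/110*(-6) = 4617/55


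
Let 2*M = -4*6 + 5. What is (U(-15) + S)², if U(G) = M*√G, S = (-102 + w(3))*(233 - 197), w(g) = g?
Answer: 50802969/4 + 67716*I*√15 ≈ 1.2701e+7 + 2.6226e+5*I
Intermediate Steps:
M = -19/2 (M = (-4*6 + 5)/2 = (-24 + 5)/2 = (½)*(-19) = -19/2 ≈ -9.5000)
S = -3564 (S = (-102 + 3)*(233 - 197) = -99*36 = -3564)
U(G) = -19*√G/2
(U(-15) + S)² = (-19*I*√15/2 - 3564)² = (-3564 - 19*I*√15/2)²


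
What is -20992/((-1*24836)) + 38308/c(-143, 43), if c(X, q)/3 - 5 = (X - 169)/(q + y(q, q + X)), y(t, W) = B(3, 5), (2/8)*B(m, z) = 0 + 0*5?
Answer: -10226210828/1806819 ≈ -5659.8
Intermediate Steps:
B(m, z) = 0 (B(m, z) = 4*(0 + 0*5) = 4*(0 + 0) = 4*0 = 0)
y(t, W) = 0
c(X, q) = 15 + 3*(-169 + X)/q (c(X, q) = 15 + 3*((X - 169)/(q + 0)) = 15 + 3*((-169 + X)/q) = 15 + 3*(-169 + X)/q)
-20992/((-1*24836)) + 38308/c(-143, 43) = -20992/((-1*24836)) + 38308/((3*(-169 - 143 + 5*43)/43)) = -20992/(-24836) + 38308/((3*(1/43)*(-169 - 143 + 215))) = -20992*(-1/24836) + 38308/((3*(1/43)*(-97))) = 5248/6209 + 38308/(-291/43) = 5248/6209 + 38308*(-43/291) = 5248/6209 - 1647244/291 = -10226210828/1806819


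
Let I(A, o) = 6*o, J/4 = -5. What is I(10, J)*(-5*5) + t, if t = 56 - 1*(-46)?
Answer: 3102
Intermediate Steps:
J = -20 (J = 4*(-5) = -20)
t = 102 (t = 56 + 46 = 102)
I(10, J)*(-5*5) + t = (6*(-20))*(-5*5) + 102 = -120*(-25) + 102 = 3000 + 102 = 3102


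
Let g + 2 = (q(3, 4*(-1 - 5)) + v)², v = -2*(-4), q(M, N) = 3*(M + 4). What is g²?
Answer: 703921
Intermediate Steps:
q(M, N) = 12 + 3*M (q(M, N) = 3*(4 + M) = 12 + 3*M)
v = 8
g = 839 (g = -2 + ((12 + 3*3) + 8)² = -2 + ((12 + 9) + 8)² = -2 + (21 + 8)² = -2 + 29² = -2 + 841 = 839)
g² = 839² = 703921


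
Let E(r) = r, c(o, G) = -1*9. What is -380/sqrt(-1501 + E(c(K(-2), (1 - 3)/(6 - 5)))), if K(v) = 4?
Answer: 38*I*sqrt(1510)/151 ≈ 9.779*I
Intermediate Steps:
c(o, G) = -9
-380/sqrt(-1501 + E(c(K(-2), (1 - 3)/(6 - 5)))) = -380/sqrt(-1501 - 9) = -380*(-I*sqrt(1510)/1510) = -(-38)*I*sqrt(1510)/151 = 38*I*sqrt(1510)/151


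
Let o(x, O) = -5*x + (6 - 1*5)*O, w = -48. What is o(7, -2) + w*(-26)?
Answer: 1211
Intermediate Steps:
o(x, O) = O - 5*x (o(x, O) = -5*x + (6 - 5)*O = -5*x + 1*O = -5*x + O = O - 5*x)
o(7, -2) + w*(-26) = (-2 - 5*7) - 48*(-26) = (-2 - 35) + 1248 = -37 + 1248 = 1211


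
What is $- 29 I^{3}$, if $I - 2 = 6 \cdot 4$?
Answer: $-509704$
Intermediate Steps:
$I = 26$ ($I = 2 + 6 \cdot 4 = 2 + 24 = 26$)
$- 29 I^{3} = - 29 \cdot 26^{3} = \left(-29\right) 17576 = -509704$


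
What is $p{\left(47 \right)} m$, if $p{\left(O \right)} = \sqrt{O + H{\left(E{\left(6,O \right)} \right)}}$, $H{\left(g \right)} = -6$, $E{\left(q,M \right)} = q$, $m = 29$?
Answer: $29 \sqrt{41} \approx 185.69$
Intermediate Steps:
$p{\left(O \right)} = \sqrt{-6 + O}$ ($p{\left(O \right)} = \sqrt{O - 6} = \sqrt{-6 + O}$)
$p{\left(47 \right)} m = \sqrt{-6 + 47} \cdot 29 = \sqrt{41} \cdot 29 = 29 \sqrt{41}$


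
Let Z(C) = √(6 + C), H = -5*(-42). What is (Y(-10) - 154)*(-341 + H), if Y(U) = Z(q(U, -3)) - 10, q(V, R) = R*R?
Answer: 21484 - 131*√15 ≈ 20977.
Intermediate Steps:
q(V, R) = R²
H = 210
Y(U) = -10 + √15 (Y(U) = √(6 + (-3)²) - 10 = √(6 + 9) - 10 = √15 - 10 = -10 + √15)
(Y(-10) - 154)*(-341 + H) = ((-10 + √15) - 154)*(-341 + 210) = (-164 + √15)*(-131) = 21484 - 131*√15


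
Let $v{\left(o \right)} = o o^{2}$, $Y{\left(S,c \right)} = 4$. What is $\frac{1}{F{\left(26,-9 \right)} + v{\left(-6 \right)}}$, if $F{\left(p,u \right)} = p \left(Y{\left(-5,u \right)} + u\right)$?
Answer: $- \frac{1}{346} \approx -0.0028902$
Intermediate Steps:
$v{\left(o \right)} = o^{3}$
$F{\left(p,u \right)} = p \left(4 + u\right)$
$\frac{1}{F{\left(26,-9 \right)} + v{\left(-6 \right)}} = \frac{1}{26 \left(4 - 9\right) + \left(-6\right)^{3}} = \frac{1}{26 \left(-5\right) - 216} = \frac{1}{-130 - 216} = \frac{1}{-346} = - \frac{1}{346}$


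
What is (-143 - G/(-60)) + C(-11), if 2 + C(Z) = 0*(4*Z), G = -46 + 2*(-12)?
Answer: -877/6 ≈ -146.17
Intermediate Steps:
G = -70 (G = -46 - 24 = -70)
C(Z) = -2 (C(Z) = -2 + 0*(4*Z) = -2 + 0 = -2)
(-143 - G/(-60)) + C(-11) = (-143 - (-70)/(-60)) - 2 = (-143 - (-70)*(-1)/60) - 2 = (-143 - 1*7/6) - 2 = (-143 - 7/6) - 2 = -865/6 - 2 = -877/6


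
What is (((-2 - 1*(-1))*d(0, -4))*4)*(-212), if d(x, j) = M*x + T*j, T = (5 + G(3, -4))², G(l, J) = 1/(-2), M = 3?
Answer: -68688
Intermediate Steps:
G(l, J) = -½
T = 81/4 (T = (5 - ½)² = (9/2)² = 81/4 ≈ 20.250)
d(x, j) = 3*x + 81*j/4
(((-2 - 1*(-1))*d(0, -4))*4)*(-212) = (((-2 - 1*(-1))*(3*0 + (81/4)*(-4)))*4)*(-212) = (((-2 + 1)*(0 - 81))*4)*(-212) = (-1*(-81)*4)*(-212) = (81*4)*(-212) = 324*(-212) = -68688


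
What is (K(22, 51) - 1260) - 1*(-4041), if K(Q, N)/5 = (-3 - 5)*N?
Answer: 741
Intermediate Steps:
K(Q, N) = -40*N (K(Q, N) = 5*((-3 - 5)*N) = 5*(-8*N) = -40*N)
(K(22, 51) - 1260) - 1*(-4041) = (-40*51 - 1260) - 1*(-4041) = (-2040 - 1260) + 4041 = -3300 + 4041 = 741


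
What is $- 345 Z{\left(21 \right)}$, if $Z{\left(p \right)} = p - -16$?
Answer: $-12765$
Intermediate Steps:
$Z{\left(p \right)} = 16 + p$ ($Z{\left(p \right)} = p + 16 = 16 + p$)
$- 345 Z{\left(21 \right)} = - 345 \left(16 + 21\right) = \left(-345\right) 37 = -12765$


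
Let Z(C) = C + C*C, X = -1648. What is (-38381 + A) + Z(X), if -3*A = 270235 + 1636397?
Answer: 2040331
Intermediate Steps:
A = -635544 (A = -(270235 + 1636397)/3 = -⅓*1906632 = -635544)
Z(C) = C + C²
(-38381 + A) + Z(X) = (-38381 - 635544) - 1648*(1 - 1648) = -673925 - 1648*(-1647) = -673925 + 2714256 = 2040331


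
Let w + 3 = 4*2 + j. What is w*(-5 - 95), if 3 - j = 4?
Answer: -400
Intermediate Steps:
j = -1 (j = 3 - 1*4 = 3 - 4 = -1)
w = 4 (w = -3 + (4*2 - 1) = -3 + (8 - 1) = -3 + 7 = 4)
w*(-5 - 95) = 4*(-5 - 95) = 4*(-100) = -400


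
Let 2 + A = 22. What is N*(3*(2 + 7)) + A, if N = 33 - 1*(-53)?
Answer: 2342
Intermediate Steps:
A = 20 (A = -2 + 22 = 20)
N = 86 (N = 33 + 53 = 86)
N*(3*(2 + 7)) + A = 86*(3*(2 + 7)) + 20 = 86*(3*9) + 20 = 86*27 + 20 = 2322 + 20 = 2342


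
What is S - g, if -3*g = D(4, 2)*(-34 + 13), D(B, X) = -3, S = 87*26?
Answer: 2283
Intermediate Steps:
S = 2262
g = -21 (g = -(-1)*(-34 + 13) = -(-1)*(-21) = -1/3*63 = -21)
S - g = 2262 - 1*(-21) = 2262 + 21 = 2283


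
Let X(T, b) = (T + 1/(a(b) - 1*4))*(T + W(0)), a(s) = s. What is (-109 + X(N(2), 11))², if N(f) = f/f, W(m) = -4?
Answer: 619369/49 ≈ 12640.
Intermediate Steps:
N(f) = 1
X(T, b) = (-4 + T)*(T + 1/(-4 + b)) (X(T, b) = (T + 1/(b - 1*4))*(T - 4) = (T + 1/(b - 4))*(-4 + T) = (T + 1/(-4 + b))*(-4 + T) = (-4 + T)*(T + 1/(-4 + b)))
(-109 + X(N(2), 11))² = (-109 + (-4 - 4*1² + 17*1 + 11*1² - 4*1*11)/(-4 + 11))² = (-109 + (-4 - 4*1 + 17 + 11*1 - 44)/7)² = (-109 + (-4 - 4 + 17 + 11 - 44)/7)² = (-109 + (⅐)*(-24))² = (-109 - 24/7)² = (-787/7)² = 619369/49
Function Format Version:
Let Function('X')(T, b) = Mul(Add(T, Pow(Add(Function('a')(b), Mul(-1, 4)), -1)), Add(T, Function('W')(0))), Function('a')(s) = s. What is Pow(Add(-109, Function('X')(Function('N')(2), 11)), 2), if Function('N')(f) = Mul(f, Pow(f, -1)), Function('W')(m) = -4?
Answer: Rational(619369, 49) ≈ 12640.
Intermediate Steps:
Function('N')(f) = 1
Function('X')(T, b) = Mul(Add(-4, T), Add(T, Pow(Add(-4, b), -1))) (Function('X')(T, b) = Mul(Add(T, Pow(Add(b, Mul(-1, 4)), -1)), Add(T, -4)) = Mul(Add(T, Pow(Add(b, -4), -1)), Add(-4, T)) = Mul(Add(T, Pow(Add(-4, b), -1)), Add(-4, T)) = Mul(Add(-4, T), Add(T, Pow(Add(-4, b), -1))))
Pow(Add(-109, Function('X')(Function('N')(2), 11)), 2) = Pow(Add(-109, Mul(Pow(Add(-4, 11), -1), Add(-4, Mul(-4, Pow(1, 2)), Mul(17, 1), Mul(11, Pow(1, 2)), Mul(-4, 1, 11)))), 2) = Pow(Add(-109, Mul(Pow(7, -1), Add(-4, Mul(-4, 1), 17, Mul(11, 1), -44))), 2) = Pow(Add(-109, Mul(Rational(1, 7), Add(-4, -4, 17, 11, -44))), 2) = Pow(Add(-109, Mul(Rational(1, 7), -24)), 2) = Pow(Add(-109, Rational(-24, 7)), 2) = Pow(Rational(-787, 7), 2) = Rational(619369, 49)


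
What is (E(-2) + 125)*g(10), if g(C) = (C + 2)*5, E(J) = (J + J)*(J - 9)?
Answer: 10140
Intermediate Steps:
E(J) = 2*J*(-9 + J) (E(J) = (2*J)*(-9 + J) = 2*J*(-9 + J))
g(C) = 10 + 5*C (g(C) = (2 + C)*5 = 10 + 5*C)
(E(-2) + 125)*g(10) = (2*(-2)*(-9 - 2) + 125)*(10 + 5*10) = (2*(-2)*(-11) + 125)*(10 + 50) = (44 + 125)*60 = 169*60 = 10140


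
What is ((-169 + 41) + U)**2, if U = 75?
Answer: 2809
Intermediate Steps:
((-169 + 41) + U)**2 = ((-169 + 41) + 75)**2 = (-128 + 75)**2 = (-53)**2 = 2809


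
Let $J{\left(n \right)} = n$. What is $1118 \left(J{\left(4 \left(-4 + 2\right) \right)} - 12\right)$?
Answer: $-22360$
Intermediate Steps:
$1118 \left(J{\left(4 \left(-4 + 2\right) \right)} - 12\right) = 1118 \left(4 \left(-4 + 2\right) - 12\right) = 1118 \left(4 \left(-2\right) - 12\right) = 1118 \left(-8 - 12\right) = 1118 \left(-20\right) = -22360$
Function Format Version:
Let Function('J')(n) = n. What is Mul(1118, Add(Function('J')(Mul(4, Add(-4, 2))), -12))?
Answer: -22360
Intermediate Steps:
Mul(1118, Add(Function('J')(Mul(4, Add(-4, 2))), -12)) = Mul(1118, Add(Mul(4, Add(-4, 2)), -12)) = Mul(1118, Add(Mul(4, -2), -12)) = Mul(1118, Add(-8, -12)) = Mul(1118, -20) = -22360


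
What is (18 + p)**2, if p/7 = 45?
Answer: 110889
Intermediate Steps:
p = 315 (p = 7*45 = 315)
(18 + p)**2 = (18 + 315)**2 = 333**2 = 110889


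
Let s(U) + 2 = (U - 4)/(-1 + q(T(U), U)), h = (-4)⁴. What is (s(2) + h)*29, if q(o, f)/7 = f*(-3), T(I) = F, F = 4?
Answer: 316796/43 ≈ 7367.4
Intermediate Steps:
T(I) = 4
q(o, f) = -21*f (q(o, f) = 7*(f*(-3)) = 7*(-3*f) = -21*f)
h = 256
s(U) = -2 + (-4 + U)/(-1 - 21*U) (s(U) = -2 + (U - 4)/(-1 - 21*U) = -2 + (-4 + U)/(-1 - 21*U))
(s(2) + h)*29 = ((2 - 43*2)/(1 + 21*2) + 256)*29 = ((2 - 86)/(1 + 42) + 256)*29 = (-84/43 + 256)*29 = (10924/43)*29 = 316796/43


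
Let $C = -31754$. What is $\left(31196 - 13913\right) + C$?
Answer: $-14471$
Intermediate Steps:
$\left(31196 - 13913\right) + C = \left(31196 - 13913\right) - 31754 = 17283 - 31754 = -14471$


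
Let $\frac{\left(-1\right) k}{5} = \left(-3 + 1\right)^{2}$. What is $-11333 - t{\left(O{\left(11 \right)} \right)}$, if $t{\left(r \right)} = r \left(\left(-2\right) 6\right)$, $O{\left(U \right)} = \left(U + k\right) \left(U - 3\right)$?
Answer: $-12197$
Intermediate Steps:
$k = -20$ ($k = - 5 \left(-3 + 1\right)^{2} = - 5 \left(-2\right)^{2} = \left(-5\right) 4 = -20$)
$O{\left(U \right)} = \left(-20 + U\right) \left(-3 + U\right)$ ($O{\left(U \right)} = \left(U - 20\right) \left(U - 3\right) = \left(-20 + U\right) \left(-3 + U\right)$)
$t{\left(r \right)} = - 12 r$ ($t{\left(r \right)} = r \left(-12\right) = - 12 r$)
$-11333 - t{\left(O{\left(11 \right)} \right)} = -11333 - - 12 \left(60 + 11^{2} - 253\right) = -11333 - - 12 \left(60 + 121 - 253\right) = -11333 - \left(-12\right) \left(-72\right) = -11333 - 864 = -12197$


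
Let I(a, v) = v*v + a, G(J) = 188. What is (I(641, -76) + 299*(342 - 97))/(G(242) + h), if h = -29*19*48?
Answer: -19918/6565 ≈ -3.0340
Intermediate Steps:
I(a, v) = a + v² (I(a, v) = v² + a = a + v²)
h = -26448 (h = -551*48 = -26448)
(I(641, -76) + 299*(342 - 97))/(G(242) + h) = ((641 + (-76)²) + 299*(342 - 97))/(188 - 26448) = ((641 + 5776) + 299*245)/(-26260) = (6417 + 73255)*(-1/26260) = 79672*(-1/26260) = -19918/6565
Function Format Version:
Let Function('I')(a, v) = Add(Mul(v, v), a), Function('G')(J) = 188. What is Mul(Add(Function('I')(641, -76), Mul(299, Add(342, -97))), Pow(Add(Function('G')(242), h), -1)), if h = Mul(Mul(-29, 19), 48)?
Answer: Rational(-19918, 6565) ≈ -3.0340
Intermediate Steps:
Function('I')(a, v) = Add(a, Pow(v, 2)) (Function('I')(a, v) = Add(Pow(v, 2), a) = Add(a, Pow(v, 2)))
h = -26448 (h = Mul(-551, 48) = -26448)
Mul(Add(Function('I')(641, -76), Mul(299, Add(342, -97))), Pow(Add(Function('G')(242), h), -1)) = Mul(Add(Add(641, Pow(-76, 2)), Mul(299, Add(342, -97))), Pow(Add(188, -26448), -1)) = Mul(Add(Add(641, 5776), Mul(299, 245)), Pow(-26260, -1)) = Mul(Add(6417, 73255), Rational(-1, 26260)) = Mul(79672, Rational(-1, 26260)) = Rational(-19918, 6565)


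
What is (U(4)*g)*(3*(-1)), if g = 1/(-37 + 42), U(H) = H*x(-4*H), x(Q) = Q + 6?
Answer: 24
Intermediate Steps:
x(Q) = 6 + Q
U(H) = H*(6 - 4*H)
g = ⅕ (g = 1/5 = ⅕ ≈ 0.20000)
(U(4)*g)*(3*(-1)) = ((2*4*(3 - 2*4))*(⅕))*(3*(-1)) = ((2*4*(3 - 8))*(⅕))*(-3) = ((2*4*(-5))*(⅕))*(-3) = -40*⅕*(-3) = -8*(-3) = 24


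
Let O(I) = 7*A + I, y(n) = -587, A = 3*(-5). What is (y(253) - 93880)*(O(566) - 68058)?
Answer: 6385685799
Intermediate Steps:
A = -15
O(I) = -105 + I (O(I) = 7*(-15) + I = -105 + I)
(y(253) - 93880)*(O(566) - 68058) = (-587 - 93880)*((-105 + 566) - 68058) = -94467*(461 - 68058) = -94467*(-67597) = 6385685799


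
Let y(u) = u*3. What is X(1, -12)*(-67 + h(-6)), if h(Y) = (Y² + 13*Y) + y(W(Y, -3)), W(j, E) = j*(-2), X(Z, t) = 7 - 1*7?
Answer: 0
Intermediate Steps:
X(Z, t) = 0 (X(Z, t) = 7 - 7 = 0)
W(j, E) = -2*j
y(u) = 3*u
h(Y) = Y² + 7*Y (h(Y) = (Y² + 13*Y) + 3*(-2*Y) = (Y² + 13*Y) - 6*Y = Y² + 7*Y)
X(1, -12)*(-67 + h(-6)) = 0*(-67 - 6*(7 - 6)) = 0*(-67 - 6*1) = 0*(-67 - 6) = 0*(-73) = 0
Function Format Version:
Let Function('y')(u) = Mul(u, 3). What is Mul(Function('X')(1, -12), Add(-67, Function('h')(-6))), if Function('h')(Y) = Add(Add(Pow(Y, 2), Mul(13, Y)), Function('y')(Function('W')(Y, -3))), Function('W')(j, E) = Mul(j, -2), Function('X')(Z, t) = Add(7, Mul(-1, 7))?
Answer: 0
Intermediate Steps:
Function('X')(Z, t) = 0 (Function('X')(Z, t) = Add(7, -7) = 0)
Function('W')(j, E) = Mul(-2, j)
Function('y')(u) = Mul(3, u)
Function('h')(Y) = Add(Pow(Y, 2), Mul(7, Y)) (Function('h')(Y) = Add(Add(Pow(Y, 2), Mul(13, Y)), Mul(3, Mul(-2, Y))) = Add(Add(Pow(Y, 2), Mul(13, Y)), Mul(-6, Y)) = Add(Pow(Y, 2), Mul(7, Y)))
Mul(Function('X')(1, -12), Add(-67, Function('h')(-6))) = Mul(0, Add(-67, Mul(-6, Add(7, -6)))) = Mul(0, Add(-67, Mul(-6, 1))) = Mul(0, Add(-67, -6)) = Mul(0, -73) = 0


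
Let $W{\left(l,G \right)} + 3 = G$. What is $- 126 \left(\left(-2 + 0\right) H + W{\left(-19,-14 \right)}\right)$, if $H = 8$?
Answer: $4158$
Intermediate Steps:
$W{\left(l,G \right)} = -3 + G$
$- 126 \left(\left(-2 + 0\right) H + W{\left(-19,-14 \right)}\right) = - 126 \left(\left(-2 + 0\right) 8 - 17\right) = - 126 \left(\left(-2\right) 8 - 17\right) = - 126 \left(-16 - 17\right) = \left(-126\right) \left(-33\right) = 4158$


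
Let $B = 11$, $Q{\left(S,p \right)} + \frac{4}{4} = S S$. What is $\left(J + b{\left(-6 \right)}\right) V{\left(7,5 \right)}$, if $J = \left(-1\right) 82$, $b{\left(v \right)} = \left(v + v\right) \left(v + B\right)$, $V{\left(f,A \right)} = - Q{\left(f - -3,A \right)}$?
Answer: $14058$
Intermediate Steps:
$Q{\left(S,p \right)} = -1 + S^{2}$ ($Q{\left(S,p \right)} = -1 + S S = -1 + S^{2}$)
$V{\left(f,A \right)} = 1 - \left(3 + f\right)^{2}$ ($V{\left(f,A \right)} = - (-1 + \left(f - -3\right)^{2}) = - (-1 + \left(f + 3\right)^{2}) = - (-1 + \left(3 + f\right)^{2}) = 1 - \left(3 + f\right)^{2}$)
$b{\left(v \right)} = 2 v \left(11 + v\right)$ ($b{\left(v \right)} = \left(v + v\right) \left(v + 11\right) = 2 v \left(11 + v\right)$)
$J = -82$
$\left(J + b{\left(-6 \right)}\right) V{\left(7,5 \right)} = \left(-82 + 2 \left(-6\right) \left(11 - 6\right)\right) \left(1 - \left(3 + 7\right)^{2}\right) = \left(-82 + 2 \left(-6\right) 5\right) \left(1 - 10^{2}\right) = \left(-82 - 60\right) \left(1 - 100\right) = - 142 \left(1 - 100\right) = \left(-142\right) \left(-99\right) = 14058$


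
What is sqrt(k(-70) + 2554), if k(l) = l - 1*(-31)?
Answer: sqrt(2515) ≈ 50.150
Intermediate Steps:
k(l) = 31 + l (k(l) = l + 31 = 31 + l)
sqrt(k(-70) + 2554) = sqrt((31 - 70) + 2554) = sqrt(-39 + 2554) = sqrt(2515)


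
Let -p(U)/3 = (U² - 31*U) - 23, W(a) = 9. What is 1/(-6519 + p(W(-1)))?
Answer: -1/5856 ≈ -0.00017076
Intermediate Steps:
p(U) = 69 - 3*U² + 93*U (p(U) = -3*((U² - 31*U) - 23) = -3*(-23 + U² - 31*U) = 69 - 3*U² + 93*U)
1/(-6519 + p(W(-1))) = 1/(-6519 + (69 - 3*9² + 93*9)) = 1/(-6519 + (69 - 3*81 + 837)) = 1/(-6519 + (69 - 243 + 837)) = 1/(-6519 + 663) = 1/(-5856) = -1/5856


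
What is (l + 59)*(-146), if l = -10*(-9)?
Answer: -21754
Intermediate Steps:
l = 90
(l + 59)*(-146) = (90 + 59)*(-146) = 149*(-146) = -21754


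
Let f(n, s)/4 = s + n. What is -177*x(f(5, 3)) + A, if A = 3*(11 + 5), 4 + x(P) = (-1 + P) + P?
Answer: -10395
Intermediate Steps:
f(n, s) = 4*n + 4*s (f(n, s) = 4*(s + n) = 4*(n + s) = 4*n + 4*s)
x(P) = -5 + 2*P (x(P) = -4 + ((-1 + P) + P) = -4 + (-1 + 2*P) = -5 + 2*P)
A = 48 (A = 3*16 = 48)
-177*x(f(5, 3)) + A = -177*(-5 + 2*(4*5 + 4*3)) + 48 = -177*(-5 + 2*(20 + 12)) + 48 = -177*(-5 + 2*32) + 48 = -177*(-5 + 64) + 48 = -177*59 + 48 = -10443 + 48 = -10395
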